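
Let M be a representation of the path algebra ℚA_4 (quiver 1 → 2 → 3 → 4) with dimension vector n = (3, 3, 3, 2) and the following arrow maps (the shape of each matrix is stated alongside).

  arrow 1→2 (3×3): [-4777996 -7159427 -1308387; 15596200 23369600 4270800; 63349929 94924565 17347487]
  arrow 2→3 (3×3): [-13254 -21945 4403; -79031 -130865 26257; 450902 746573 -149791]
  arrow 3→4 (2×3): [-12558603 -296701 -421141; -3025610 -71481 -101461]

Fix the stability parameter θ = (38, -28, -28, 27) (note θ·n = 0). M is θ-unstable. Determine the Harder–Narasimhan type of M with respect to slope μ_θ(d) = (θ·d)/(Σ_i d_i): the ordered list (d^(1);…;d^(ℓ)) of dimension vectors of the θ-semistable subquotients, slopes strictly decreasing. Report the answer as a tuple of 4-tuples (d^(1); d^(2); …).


Via rank(M_{q-1}∘⋯∘M_p): M ≅ I[1,1], I[1,4]^2, I[2,2], I[3,3].
μ_θ-semistable layers: μ^(1)=38; μ^(2)=27; μ^(3)=-6; μ^(4)=-28

((1, 0, 0, 0); (0, 0, 0, 2); (2, 2, 2, 0); (0, 1, 1, 0))


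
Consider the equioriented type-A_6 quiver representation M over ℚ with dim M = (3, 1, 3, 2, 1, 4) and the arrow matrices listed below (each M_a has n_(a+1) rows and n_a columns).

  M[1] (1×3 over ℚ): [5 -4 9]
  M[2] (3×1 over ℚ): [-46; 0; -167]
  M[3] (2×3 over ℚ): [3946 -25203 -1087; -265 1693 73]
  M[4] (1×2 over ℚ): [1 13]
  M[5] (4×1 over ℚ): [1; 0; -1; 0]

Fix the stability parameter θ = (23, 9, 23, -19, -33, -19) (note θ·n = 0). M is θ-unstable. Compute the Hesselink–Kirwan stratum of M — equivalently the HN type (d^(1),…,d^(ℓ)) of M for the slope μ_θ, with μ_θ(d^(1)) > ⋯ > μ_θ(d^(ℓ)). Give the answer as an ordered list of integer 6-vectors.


Via rank(M_{q-1}∘⋯∘M_p): M ≅ I[1,1]^2, I[1,4], I[3,3], I[3,6], I[6,6]^3.
μ_θ-semistable layers: μ^(1)=23; μ^(2)=9; μ^(3)=-12; μ^(4)=-19

((2, 0, 1, 0, 0, 0); (1, 1, 1, 1, 0, 0); (0, 0, 1, 1, 1, 1); (0, 0, 0, 0, 0, 3))


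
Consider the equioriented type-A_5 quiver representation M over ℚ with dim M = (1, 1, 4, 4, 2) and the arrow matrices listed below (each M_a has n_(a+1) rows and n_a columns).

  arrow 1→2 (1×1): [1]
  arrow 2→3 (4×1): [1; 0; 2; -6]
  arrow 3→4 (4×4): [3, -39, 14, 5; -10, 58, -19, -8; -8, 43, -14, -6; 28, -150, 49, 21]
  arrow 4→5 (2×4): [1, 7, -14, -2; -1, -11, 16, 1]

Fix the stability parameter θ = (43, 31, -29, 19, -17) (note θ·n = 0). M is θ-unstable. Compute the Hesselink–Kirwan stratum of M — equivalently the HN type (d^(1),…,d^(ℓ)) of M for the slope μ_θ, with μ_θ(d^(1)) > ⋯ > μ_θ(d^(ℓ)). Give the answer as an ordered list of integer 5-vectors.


Via rank(M_{q-1}∘⋯∘M_p): M ≅ I[1,5], I[3,4]^2, I[3,5].
μ_θ-semistable layers: μ^(1)=19; μ^(2)=47/5; μ^(3)=1; μ^(4)=-29

((0, 0, 0, 2, 0); (1, 1, 1, 1, 1); (0, 0, 0, 1, 1); (0, 0, 3, 0, 0))


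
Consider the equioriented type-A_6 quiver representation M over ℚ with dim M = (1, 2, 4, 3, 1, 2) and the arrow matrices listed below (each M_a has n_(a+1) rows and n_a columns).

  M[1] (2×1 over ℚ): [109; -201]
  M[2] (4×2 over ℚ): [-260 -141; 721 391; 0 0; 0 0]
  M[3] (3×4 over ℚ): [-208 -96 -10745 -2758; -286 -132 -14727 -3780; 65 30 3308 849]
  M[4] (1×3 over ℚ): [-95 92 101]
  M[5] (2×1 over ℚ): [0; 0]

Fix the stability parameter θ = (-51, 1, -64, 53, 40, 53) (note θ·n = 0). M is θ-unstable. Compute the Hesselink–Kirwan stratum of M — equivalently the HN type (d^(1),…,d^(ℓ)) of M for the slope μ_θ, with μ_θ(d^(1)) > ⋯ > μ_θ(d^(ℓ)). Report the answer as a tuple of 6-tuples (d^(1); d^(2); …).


Barcode: M ≅ I[1,5], I[2,3], I[3,4]^2, I[6,6]^2. HN layers by μ_θ (5 steps, strictly decreasing):
  μ^(1)=53; μ^(2)=93/2; μ^(3)=-63/2; μ^(4)=-51; μ^(5)=-64

((0, 0, 0, 2, 0, 2); (0, 0, 0, 1, 1, 0); (0, 2, 2, 0, 0, 0); (1, 0, 0, 0, 0, 0); (0, 0, 2, 0, 0, 0))


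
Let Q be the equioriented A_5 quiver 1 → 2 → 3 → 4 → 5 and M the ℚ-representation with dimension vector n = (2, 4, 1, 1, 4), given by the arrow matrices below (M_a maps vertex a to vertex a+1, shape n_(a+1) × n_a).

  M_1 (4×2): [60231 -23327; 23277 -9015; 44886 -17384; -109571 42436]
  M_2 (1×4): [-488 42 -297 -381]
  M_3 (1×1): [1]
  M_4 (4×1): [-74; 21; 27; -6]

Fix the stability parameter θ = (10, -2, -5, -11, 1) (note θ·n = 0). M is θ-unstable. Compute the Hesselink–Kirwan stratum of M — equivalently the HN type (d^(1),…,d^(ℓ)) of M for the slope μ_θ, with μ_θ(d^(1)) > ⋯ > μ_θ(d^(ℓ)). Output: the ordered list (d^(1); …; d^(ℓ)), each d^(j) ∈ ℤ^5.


Via rank(M_{q-1}∘⋯∘M_p): M ≅ I[1,2], I[1,5], I[2,2]^2, I[5,5]^3.
μ_θ-semistable layers: μ^(1)=4; μ^(2)=1; μ^(3)=-2

((1, 1, 0, 0, 0); (0, 0, 0, 0, 4); (1, 3, 1, 1, 0))


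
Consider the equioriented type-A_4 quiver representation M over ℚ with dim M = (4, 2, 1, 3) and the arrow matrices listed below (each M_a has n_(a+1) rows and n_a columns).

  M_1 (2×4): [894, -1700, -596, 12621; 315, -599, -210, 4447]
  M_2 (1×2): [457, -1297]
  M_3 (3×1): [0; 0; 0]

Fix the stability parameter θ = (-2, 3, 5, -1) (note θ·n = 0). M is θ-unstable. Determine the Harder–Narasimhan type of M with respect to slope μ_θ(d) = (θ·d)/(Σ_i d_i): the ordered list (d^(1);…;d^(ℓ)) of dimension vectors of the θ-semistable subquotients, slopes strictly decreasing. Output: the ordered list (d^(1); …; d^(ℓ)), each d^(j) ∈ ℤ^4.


Via rank(M_{q-1}∘⋯∘M_p): M ≅ I[1,1]^2, I[1,2], I[1,3], I[4,4]^3.
μ_θ-semistable layers: μ^(1)=5; μ^(2)=3; μ^(3)=-1; μ^(4)=-2

((0, 0, 1, 0); (0, 2, 0, 0); (0, 0, 0, 3); (4, 0, 0, 0))


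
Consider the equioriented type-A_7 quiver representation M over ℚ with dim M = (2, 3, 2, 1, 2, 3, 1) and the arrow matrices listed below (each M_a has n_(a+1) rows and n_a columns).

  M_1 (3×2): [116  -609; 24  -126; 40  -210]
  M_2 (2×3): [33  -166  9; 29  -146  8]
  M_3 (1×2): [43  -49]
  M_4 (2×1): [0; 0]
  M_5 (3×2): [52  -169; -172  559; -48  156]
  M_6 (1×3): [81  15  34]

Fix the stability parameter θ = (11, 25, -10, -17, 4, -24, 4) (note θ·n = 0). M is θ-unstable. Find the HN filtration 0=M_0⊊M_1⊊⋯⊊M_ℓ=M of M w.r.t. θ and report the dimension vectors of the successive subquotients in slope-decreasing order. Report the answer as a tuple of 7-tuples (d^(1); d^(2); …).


Barcode: M ≅ I[1,1], I[1,4], I[2,2], I[2,3], I[5,5], I[5,6], I[6,6], I[6,7]. HN layers by μ_θ (7 steps, strictly decreasing):
  μ^(1)=25; μ^(2)=11; μ^(3)=15/2; μ^(4)=4; μ^(5)=9/4; μ^(6)=-10; μ^(7)=-24

((0, 1, 0, 0, 0, 0, 0); (1, 0, 0, 0, 0, 0, 0); (0, 1, 1, 0, 0, 0, 0); (0, 0, 0, 0, 1, 0, 1); (1, 1, 1, 1, 0, 0, 0); (0, 0, 0, 0, 1, 1, 0); (0, 0, 0, 0, 0, 2, 0))


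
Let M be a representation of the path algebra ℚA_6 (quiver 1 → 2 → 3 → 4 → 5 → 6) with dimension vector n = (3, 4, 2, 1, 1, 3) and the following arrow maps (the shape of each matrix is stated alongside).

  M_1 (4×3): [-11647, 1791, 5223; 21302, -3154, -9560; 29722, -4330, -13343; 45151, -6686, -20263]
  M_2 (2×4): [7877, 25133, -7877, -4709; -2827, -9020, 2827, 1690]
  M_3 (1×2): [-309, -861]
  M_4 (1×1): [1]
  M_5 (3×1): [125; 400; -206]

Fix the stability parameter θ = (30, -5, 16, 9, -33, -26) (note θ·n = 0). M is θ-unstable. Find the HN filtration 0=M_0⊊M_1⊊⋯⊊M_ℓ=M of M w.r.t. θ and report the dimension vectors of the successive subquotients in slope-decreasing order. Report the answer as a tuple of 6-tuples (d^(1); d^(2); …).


Interval decomposition of M: I[1,2], I[1,3], I[1,6], I[2,2], I[6,6]^2.
HN type (ℓ=5): μ^(1)=16; μ^(2)=25/2; μ^(3)=-3/2; μ^(4)=-5; μ^(5)=-26

((0, 0, 1, 0, 0, 0); (2, 2, 0, 0, 0, 0); (1, 1, 1, 1, 1, 1); (0, 1, 0, 0, 0, 0); (0, 0, 0, 0, 0, 2))


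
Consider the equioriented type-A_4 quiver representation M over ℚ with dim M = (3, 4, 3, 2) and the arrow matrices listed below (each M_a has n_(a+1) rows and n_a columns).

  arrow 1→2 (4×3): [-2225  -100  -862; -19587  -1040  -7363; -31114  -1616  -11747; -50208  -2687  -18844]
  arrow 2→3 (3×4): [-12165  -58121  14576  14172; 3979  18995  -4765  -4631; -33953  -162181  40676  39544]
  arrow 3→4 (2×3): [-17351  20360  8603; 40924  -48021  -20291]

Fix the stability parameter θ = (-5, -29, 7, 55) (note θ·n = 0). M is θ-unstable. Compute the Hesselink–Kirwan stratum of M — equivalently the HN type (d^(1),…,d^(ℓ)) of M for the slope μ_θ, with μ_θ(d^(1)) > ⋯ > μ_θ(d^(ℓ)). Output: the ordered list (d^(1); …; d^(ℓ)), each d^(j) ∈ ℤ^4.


Via rank(M_{q-1}∘⋯∘M_p): M ≅ I[1,2], I[1,3], I[1,4], I[2,2], I[3,4].
μ_θ-semistable layers: μ^(1)=55; μ^(2)=7; μ^(3)=-17; μ^(4)=-29

((0, 0, 0, 2); (0, 0, 3, 0); (3, 3, 0, 0); (0, 1, 0, 0))


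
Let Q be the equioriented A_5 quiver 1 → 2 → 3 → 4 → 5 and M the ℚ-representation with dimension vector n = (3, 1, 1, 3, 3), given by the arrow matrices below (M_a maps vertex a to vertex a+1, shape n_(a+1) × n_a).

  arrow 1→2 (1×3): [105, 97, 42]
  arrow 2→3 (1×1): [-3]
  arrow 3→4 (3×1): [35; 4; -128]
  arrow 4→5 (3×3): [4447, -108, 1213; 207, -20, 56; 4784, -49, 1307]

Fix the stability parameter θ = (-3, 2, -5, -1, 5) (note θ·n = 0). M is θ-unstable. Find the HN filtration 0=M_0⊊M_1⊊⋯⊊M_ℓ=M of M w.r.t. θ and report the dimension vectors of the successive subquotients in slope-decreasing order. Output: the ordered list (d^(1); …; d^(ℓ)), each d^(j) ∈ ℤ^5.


Barcode: M ≅ I[1,1]^2, I[1,5], I[4,5]^2. HN layers by μ_θ (4 steps, strictly decreasing):
  μ^(1)=5; μ^(2)=-1; μ^(3)=-3/2; μ^(4)=-3

((0, 0, 0, 0, 3); (0, 0, 0, 3, 0); (0, 1, 1, 0, 0); (3, 0, 0, 0, 0))


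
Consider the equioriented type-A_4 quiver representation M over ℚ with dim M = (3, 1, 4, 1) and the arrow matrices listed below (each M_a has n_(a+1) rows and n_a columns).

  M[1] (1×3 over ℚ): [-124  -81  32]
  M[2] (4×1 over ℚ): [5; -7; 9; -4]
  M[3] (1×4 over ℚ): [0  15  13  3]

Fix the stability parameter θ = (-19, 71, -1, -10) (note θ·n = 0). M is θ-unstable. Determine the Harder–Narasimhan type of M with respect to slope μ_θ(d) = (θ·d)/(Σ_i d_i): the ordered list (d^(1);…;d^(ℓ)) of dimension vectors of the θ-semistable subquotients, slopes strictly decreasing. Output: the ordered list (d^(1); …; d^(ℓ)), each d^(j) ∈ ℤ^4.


Interval decomposition of M: I[1,1]^2, I[1,3], I[3,3]^2, I[3,4].
HN type (ℓ=4): μ^(1)=35; μ^(2)=-1; μ^(3)=-11/2; μ^(4)=-19

((0, 1, 1, 0); (0, 0, 2, 0); (0, 0, 1, 1); (3, 0, 0, 0))


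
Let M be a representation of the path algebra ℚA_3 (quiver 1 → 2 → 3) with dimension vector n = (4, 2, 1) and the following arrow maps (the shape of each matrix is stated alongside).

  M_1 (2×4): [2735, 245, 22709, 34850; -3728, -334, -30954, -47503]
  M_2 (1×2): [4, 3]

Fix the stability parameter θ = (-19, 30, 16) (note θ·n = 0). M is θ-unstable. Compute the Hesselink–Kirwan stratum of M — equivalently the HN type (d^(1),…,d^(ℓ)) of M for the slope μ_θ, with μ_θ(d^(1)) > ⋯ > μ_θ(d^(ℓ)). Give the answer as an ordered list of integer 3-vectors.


Via rank(M_{q-1}∘⋯∘M_p): M ≅ I[1,1]^2, I[1,2], I[1,3].
μ_θ-semistable layers: μ^(1)=30; μ^(2)=23; μ^(3)=-19

((0, 1, 0); (0, 1, 1); (4, 0, 0))


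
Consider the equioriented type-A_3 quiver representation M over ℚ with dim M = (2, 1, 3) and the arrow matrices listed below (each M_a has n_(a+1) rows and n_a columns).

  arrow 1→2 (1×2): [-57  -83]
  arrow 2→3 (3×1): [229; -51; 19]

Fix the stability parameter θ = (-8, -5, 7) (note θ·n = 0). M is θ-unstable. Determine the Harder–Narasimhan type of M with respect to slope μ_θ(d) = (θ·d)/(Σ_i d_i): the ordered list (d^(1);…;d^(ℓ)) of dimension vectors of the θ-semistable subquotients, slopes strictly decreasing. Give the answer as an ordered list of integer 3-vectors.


Barcode: M ≅ I[1,1], I[1,3], I[3,3]^2. HN layers by μ_θ (3 steps, strictly decreasing):
  μ^(1)=7; μ^(2)=-5; μ^(3)=-8

((0, 0, 3); (0, 1, 0); (2, 0, 0))


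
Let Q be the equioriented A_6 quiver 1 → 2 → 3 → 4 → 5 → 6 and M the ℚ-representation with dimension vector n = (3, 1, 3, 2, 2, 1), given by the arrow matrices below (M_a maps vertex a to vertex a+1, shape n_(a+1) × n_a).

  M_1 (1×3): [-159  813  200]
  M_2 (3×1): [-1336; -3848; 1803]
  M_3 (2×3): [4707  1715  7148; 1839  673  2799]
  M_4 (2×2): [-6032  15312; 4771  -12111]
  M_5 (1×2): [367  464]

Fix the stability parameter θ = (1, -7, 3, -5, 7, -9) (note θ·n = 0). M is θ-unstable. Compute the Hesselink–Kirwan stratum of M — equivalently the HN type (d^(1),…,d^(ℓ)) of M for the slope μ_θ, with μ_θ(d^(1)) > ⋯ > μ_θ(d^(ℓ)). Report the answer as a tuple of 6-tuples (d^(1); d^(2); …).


Via rank(M_{q-1}∘⋯∘M_p): M ≅ I[1,1]^2, I[1,5], I[3,3], I[3,4], I[5,6].
μ_θ-semistable layers: μ^(1)=7; μ^(2)=3; μ^(3)=1; μ^(4)=-1; μ^(5)=-3

((0, 0, 0, 0, 1, 0); (0, 0, 1, 0, 0, 0); (2, 0, 0, 0, 0, 0); (0, 0, 2, 2, 1, 1); (1, 1, 0, 0, 0, 0))


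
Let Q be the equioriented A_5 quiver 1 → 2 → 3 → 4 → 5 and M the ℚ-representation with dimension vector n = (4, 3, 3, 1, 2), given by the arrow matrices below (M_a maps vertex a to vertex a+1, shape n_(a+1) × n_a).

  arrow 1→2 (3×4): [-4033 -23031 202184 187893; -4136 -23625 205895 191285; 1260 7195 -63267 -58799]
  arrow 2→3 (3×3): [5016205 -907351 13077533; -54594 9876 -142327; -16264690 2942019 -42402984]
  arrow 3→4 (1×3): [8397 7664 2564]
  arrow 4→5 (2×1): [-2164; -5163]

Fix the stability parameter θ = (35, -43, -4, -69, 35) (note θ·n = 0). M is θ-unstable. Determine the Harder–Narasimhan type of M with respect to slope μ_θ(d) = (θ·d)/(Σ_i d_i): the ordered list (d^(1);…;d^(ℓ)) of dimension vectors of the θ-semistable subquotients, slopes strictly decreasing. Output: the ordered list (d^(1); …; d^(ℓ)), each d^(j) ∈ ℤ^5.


Barcode: M ≅ I[1,1], I[1,3]^2, I[1,5], I[5,5]. HN layers by μ_θ (3 steps, strictly decreasing):
  μ^(1)=35; μ^(2)=-4; μ^(3)=-81/4

((1, 0, 0, 0, 2); (2, 2, 2, 0, 0); (1, 1, 1, 1, 0))


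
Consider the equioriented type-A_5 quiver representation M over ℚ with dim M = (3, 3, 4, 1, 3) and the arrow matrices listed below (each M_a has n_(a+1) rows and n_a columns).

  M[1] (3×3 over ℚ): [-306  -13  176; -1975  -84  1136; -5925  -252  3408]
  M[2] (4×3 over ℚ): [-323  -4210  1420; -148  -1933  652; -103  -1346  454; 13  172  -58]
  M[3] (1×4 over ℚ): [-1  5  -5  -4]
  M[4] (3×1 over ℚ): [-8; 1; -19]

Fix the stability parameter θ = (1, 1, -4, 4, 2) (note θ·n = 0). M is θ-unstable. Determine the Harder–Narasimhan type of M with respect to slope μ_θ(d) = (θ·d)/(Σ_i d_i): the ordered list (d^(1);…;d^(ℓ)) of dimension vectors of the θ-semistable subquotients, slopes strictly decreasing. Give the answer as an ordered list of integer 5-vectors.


Barcode: M ≅ I[1,1], I[1,3], I[1,5], I[2,3], I[3,3], I[5,5]^2. HN layers by μ_θ (6 steps, strictly decreasing):
  μ^(1)=3; μ^(2)=2; μ^(3)=1; μ^(4)=-2/3; μ^(5)=-3/2; μ^(6)=-4

((0, 0, 0, 1, 1); (0, 0, 0, 0, 2); (1, 0, 0, 0, 0); (2, 2, 2, 0, 0); (0, 1, 1, 0, 0); (0, 0, 1, 0, 0))


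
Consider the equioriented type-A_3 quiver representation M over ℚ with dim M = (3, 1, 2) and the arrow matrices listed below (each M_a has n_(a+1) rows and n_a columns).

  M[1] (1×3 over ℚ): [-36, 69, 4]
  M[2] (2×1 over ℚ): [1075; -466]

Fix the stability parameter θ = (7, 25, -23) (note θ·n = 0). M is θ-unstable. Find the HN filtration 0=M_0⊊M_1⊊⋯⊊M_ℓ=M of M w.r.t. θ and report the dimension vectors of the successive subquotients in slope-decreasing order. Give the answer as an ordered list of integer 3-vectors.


Interval decomposition of M: I[1,1]^2, I[1,3], I[3,3].
HN type (ℓ=3): μ^(1)=7; μ^(2)=3; μ^(3)=-23

((2, 0, 0); (1, 1, 1); (0, 0, 1))


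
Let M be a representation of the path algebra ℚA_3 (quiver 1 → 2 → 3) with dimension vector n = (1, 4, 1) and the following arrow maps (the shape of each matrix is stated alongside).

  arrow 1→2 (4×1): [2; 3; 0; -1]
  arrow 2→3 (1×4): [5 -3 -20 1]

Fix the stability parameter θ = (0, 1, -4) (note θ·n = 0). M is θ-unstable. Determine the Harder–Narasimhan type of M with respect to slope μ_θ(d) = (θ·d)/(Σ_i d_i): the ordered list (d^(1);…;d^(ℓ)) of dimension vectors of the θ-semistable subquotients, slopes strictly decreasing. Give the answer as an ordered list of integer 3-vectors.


Interval decomposition of M: I[1,2], I[2,2]^2, I[2,3].
HN type (ℓ=3): μ^(1)=1; μ^(2)=0; μ^(3)=-3/2

((0, 3, 0); (1, 0, 0); (0, 1, 1))


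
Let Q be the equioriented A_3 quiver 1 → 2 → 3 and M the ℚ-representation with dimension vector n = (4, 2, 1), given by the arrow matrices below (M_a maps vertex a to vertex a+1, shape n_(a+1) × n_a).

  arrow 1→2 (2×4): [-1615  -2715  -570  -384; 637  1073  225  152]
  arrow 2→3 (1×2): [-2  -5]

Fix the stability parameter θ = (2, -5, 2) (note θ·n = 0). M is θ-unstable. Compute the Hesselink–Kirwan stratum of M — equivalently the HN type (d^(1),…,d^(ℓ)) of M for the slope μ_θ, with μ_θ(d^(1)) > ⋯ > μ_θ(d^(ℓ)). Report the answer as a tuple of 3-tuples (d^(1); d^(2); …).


Via rank(M_{q-1}∘⋯∘M_p): M ≅ I[1,1]^2, I[1,2], I[1,3].
μ_θ-semistable layers: μ^(1)=2; μ^(2)=-3/2

((2, 0, 1); (2, 2, 0))


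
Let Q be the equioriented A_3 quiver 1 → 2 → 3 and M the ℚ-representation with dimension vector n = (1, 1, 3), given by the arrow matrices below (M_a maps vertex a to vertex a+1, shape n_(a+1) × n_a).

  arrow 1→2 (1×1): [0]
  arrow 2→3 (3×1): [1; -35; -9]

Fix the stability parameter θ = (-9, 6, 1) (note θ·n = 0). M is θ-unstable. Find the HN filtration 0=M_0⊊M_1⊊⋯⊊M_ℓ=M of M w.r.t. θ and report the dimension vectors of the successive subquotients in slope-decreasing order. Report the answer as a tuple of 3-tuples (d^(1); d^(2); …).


Via rank(M_{q-1}∘⋯∘M_p): M ≅ I[1,1], I[2,3], I[3,3]^2.
μ_θ-semistable layers: μ^(1)=7/2; μ^(2)=1; μ^(3)=-9

((0, 1, 1); (0, 0, 2); (1, 0, 0))


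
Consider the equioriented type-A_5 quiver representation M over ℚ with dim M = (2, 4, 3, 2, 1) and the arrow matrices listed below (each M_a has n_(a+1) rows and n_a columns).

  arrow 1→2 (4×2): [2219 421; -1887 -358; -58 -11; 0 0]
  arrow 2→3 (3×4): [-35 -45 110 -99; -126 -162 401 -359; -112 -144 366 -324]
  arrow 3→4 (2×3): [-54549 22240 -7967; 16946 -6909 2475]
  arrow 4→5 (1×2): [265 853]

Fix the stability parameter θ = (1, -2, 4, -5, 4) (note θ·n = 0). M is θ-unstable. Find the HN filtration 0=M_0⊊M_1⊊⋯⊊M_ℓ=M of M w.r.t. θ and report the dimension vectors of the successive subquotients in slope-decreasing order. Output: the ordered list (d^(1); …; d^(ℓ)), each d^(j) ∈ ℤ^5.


Interval decomposition of M: I[1,2], I[1,5], I[2,3], I[2,4].
HN type (ℓ=3): μ^(1)=4; μ^(2)=-1/2; μ^(3)=-2

((0, 0, 1, 0, 1); (2, 2, 2, 2, 0); (0, 2, 0, 0, 0))


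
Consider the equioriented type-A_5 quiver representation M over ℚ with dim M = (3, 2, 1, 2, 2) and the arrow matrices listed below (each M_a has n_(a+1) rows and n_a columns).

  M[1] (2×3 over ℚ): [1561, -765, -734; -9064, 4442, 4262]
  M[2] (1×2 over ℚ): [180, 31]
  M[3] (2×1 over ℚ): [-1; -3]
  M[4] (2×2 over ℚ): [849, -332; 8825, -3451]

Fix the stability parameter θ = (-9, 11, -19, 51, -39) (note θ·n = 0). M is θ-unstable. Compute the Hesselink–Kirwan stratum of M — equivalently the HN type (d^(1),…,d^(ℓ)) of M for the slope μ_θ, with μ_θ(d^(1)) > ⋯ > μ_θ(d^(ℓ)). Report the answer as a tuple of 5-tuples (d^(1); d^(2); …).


Via rank(M_{q-1}∘⋯∘M_p): M ≅ I[1,1], I[1,2], I[1,5], I[4,5].
μ_θ-semistable layers: μ^(1)=11; μ^(2)=6; μ^(3)=-4; μ^(4)=-9

((0, 1, 0, 0, 0); (0, 0, 0, 2, 2); (0, 1, 1, 0, 0); (3, 0, 0, 0, 0))


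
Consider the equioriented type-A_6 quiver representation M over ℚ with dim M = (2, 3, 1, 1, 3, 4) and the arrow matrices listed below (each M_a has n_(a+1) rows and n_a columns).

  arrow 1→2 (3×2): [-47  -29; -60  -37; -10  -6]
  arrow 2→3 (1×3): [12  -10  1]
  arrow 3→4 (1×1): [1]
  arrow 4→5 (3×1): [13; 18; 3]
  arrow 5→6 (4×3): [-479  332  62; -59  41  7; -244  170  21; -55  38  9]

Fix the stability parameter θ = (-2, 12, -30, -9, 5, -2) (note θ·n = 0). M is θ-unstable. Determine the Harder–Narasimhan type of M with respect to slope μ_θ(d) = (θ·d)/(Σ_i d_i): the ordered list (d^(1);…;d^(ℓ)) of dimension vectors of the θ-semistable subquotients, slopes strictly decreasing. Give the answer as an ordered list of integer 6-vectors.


Interval decomposition of M: I[1,2], I[1,6], I[2,2], I[5,6]^2, I[6,6].
HN type (ℓ=4): μ^(1)=12; μ^(2)=3/2; μ^(3)=-2; μ^(4)=-29/4

((0, 2, 0, 0, 0, 0); (0, 0, 0, 0, 3, 3); (1, 0, 0, 0, 0, 1); (1, 1, 1, 1, 0, 0))


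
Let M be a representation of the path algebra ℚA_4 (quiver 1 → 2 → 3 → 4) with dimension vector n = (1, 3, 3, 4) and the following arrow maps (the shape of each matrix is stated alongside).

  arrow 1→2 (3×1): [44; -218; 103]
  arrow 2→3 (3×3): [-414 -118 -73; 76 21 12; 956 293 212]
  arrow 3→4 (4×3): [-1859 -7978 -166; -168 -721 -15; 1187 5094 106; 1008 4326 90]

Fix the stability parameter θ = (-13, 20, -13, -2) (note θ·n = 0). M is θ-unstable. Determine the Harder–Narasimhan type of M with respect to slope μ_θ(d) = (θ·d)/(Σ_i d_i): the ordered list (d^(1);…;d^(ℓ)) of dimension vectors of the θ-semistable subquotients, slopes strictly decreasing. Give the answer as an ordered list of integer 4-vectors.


Via rank(M_{q-1}∘⋯∘M_p): M ≅ I[1,4], I[2,2], I[2,3], I[3,4], I[4,4]^2.
μ_θ-semistable layers: μ^(1)=20; μ^(2)=7/2; μ^(3)=5/3; μ^(4)=-2; μ^(5)=-13

((0, 1, 0, 0); (0, 1, 1, 0); (0, 1, 1, 1); (0, 0, 0, 3); (1, 0, 1, 0))


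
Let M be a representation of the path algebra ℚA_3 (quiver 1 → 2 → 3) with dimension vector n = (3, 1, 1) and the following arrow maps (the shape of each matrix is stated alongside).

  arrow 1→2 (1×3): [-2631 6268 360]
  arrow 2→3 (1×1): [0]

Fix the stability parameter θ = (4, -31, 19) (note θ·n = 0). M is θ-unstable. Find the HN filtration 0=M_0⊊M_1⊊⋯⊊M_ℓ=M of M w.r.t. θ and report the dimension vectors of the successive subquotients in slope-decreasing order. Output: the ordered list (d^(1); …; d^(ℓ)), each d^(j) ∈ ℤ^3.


Barcode: M ≅ I[1,1]^2, I[1,2], I[3,3]. HN layers by μ_θ (3 steps, strictly decreasing):
  μ^(1)=19; μ^(2)=4; μ^(3)=-27/2

((0, 0, 1); (2, 0, 0); (1, 1, 0))


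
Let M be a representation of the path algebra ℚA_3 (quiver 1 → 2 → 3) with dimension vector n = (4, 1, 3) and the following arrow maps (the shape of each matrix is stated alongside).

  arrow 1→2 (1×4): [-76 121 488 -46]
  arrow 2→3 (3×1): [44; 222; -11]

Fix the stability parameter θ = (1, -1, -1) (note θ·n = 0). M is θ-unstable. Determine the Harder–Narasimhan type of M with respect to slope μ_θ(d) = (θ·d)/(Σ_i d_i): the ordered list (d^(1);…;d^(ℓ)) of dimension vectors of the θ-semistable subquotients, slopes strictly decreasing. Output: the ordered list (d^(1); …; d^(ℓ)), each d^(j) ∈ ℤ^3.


Barcode: M ≅ I[1,1]^3, I[1,3], I[3,3]^2. HN layers by μ_θ (3 steps, strictly decreasing):
  μ^(1)=1; μ^(2)=-1/3; μ^(3)=-1

((3, 0, 0); (1, 1, 1); (0, 0, 2))


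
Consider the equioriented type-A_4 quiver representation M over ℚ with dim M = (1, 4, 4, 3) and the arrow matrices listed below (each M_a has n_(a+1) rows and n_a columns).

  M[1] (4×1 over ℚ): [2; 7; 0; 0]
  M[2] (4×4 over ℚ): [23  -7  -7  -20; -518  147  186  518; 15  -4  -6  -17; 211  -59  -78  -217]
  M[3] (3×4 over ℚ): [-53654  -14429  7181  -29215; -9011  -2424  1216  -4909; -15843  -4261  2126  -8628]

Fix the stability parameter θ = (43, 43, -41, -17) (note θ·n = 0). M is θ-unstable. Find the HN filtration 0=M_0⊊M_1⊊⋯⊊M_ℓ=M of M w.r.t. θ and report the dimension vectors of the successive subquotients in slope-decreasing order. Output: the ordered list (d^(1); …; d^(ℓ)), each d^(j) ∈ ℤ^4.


Via rank(M_{q-1}∘⋯∘M_p): M ≅ I[1,4], I[2,3], I[2,4]^2.
μ_θ-semistable layers: μ^(1)=7; μ^(2)=1; μ^(3)=-5

((1, 1, 1, 1); (0, 1, 1, 0); (0, 2, 2, 2))


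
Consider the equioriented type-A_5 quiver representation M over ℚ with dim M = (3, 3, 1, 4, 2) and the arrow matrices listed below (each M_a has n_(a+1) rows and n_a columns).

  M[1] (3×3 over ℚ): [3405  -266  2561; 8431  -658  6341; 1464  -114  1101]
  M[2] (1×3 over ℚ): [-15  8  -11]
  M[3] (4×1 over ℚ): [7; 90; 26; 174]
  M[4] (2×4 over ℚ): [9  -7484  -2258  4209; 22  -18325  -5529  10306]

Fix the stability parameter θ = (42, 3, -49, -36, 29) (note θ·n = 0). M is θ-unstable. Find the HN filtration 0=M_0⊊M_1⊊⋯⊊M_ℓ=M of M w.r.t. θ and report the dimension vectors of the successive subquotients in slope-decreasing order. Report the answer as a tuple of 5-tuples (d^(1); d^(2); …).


Via rank(M_{q-1}∘⋯∘M_p): M ≅ I[1,1], I[1,2], I[1,5], I[2,2], I[4,4]^2, I[4,5].
μ_θ-semistable layers: μ^(1)=42; μ^(2)=29; μ^(3)=45/2; μ^(4)=3; μ^(5)=-10; μ^(6)=-36

((1, 0, 0, 0, 0); (0, 0, 0, 0, 2); (1, 1, 0, 0, 0); (0, 1, 0, 0, 0); (1, 1, 1, 1, 0); (0, 0, 0, 3, 0))


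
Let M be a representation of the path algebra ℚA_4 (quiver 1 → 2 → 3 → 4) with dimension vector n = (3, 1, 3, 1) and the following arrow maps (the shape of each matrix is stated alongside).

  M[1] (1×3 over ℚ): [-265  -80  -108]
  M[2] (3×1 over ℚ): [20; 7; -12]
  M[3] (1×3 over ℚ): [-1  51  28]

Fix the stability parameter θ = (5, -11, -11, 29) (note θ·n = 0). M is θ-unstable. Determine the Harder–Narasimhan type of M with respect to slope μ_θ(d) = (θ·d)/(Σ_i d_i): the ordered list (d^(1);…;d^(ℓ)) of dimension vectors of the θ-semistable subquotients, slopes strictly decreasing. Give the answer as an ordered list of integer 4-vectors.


Interval decomposition of M: I[1,1]^2, I[1,4], I[3,3]^2.
HN type (ℓ=4): μ^(1)=29; μ^(2)=5; μ^(3)=-17/3; μ^(4)=-11

((0, 0, 0, 1); (2, 0, 0, 0); (1, 1, 1, 0); (0, 0, 2, 0))


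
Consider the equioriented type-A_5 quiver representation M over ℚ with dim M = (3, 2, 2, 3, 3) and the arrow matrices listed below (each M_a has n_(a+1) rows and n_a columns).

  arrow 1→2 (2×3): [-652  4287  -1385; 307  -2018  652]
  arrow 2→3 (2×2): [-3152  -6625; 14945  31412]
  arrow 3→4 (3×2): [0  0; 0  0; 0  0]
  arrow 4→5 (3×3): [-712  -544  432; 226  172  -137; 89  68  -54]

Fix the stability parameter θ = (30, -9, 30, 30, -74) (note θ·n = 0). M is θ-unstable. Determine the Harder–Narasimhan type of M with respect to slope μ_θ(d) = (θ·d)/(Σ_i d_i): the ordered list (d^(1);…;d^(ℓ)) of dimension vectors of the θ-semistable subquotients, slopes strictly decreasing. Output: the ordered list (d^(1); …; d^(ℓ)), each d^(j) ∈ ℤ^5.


Barcode: M ≅ I[1,1], I[1,3]^2, I[4,4], I[4,5]^2, I[5,5]. HN layers by μ_θ (4 steps, strictly decreasing):
  μ^(1)=30; μ^(2)=21/2; μ^(3)=-22; μ^(4)=-74

((1, 0, 2, 1, 0); (2, 2, 0, 0, 0); (0, 0, 0, 2, 2); (0, 0, 0, 0, 1))


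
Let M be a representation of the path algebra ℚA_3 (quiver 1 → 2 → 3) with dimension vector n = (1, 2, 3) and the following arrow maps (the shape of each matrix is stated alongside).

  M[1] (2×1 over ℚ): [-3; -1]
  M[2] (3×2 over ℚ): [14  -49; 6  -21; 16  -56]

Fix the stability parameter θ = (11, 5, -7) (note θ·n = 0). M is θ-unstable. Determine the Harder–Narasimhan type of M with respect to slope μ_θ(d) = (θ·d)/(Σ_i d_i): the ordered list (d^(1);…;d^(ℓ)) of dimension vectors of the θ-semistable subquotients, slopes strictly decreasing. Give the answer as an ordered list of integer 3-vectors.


Interval decomposition of M: I[1,3], I[2,2], I[3,3]^2.
HN type (ℓ=3): μ^(1)=5; μ^(2)=3; μ^(3)=-7

((0, 1, 0); (1, 1, 1); (0, 0, 2))


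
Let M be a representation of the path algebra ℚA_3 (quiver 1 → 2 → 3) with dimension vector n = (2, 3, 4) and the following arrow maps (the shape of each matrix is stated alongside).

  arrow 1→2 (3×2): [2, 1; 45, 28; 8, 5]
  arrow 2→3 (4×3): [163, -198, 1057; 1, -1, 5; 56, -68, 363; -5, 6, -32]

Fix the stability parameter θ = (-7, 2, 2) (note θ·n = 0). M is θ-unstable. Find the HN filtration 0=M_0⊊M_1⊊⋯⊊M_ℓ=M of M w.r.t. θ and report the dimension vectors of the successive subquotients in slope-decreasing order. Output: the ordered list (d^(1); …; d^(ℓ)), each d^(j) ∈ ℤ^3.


Via rank(M_{q-1}∘⋯∘M_p): M ≅ I[1,3]^2, I[2,3], I[3,3].
μ_θ-semistable layers: μ^(1)=2; μ^(2)=-7

((0, 3, 4); (2, 0, 0))


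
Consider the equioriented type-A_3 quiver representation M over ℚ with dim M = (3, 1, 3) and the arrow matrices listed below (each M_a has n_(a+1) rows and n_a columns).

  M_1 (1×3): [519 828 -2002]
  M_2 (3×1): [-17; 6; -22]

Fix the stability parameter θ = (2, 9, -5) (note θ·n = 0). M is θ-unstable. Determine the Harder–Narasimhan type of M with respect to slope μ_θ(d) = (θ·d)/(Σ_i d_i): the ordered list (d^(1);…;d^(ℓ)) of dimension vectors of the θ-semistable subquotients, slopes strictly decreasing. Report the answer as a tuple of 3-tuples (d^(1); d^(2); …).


Interval decomposition of M: I[1,1]^2, I[1,3], I[3,3]^2.
HN type (ℓ=2): μ^(1)=2; μ^(2)=-5

((3, 1, 1); (0, 0, 2))


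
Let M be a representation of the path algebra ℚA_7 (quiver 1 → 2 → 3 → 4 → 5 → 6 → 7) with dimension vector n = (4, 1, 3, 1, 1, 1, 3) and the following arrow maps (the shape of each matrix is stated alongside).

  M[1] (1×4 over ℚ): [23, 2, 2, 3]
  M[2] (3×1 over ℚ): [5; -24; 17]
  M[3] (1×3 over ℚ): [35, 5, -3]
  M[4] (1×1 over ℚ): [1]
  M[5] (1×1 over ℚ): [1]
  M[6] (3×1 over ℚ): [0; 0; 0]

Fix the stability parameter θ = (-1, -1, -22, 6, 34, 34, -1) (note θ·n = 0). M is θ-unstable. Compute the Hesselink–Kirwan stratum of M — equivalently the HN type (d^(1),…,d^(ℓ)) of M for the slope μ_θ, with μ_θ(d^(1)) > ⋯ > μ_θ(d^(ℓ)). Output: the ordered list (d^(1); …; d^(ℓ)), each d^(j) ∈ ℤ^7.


Via rank(M_{q-1}∘⋯∘M_p): M ≅ I[1,1]^3, I[1,6], I[3,3]^2, I[7,7]^3.
μ_θ-semistable layers: μ^(1)=34; μ^(2)=6; μ^(3)=-1; μ^(4)=-8; μ^(5)=-22

((0, 0, 0, 0, 1, 1, 0); (0, 0, 0, 1, 0, 0, 0); (3, 0, 0, 0, 0, 0, 3); (1, 1, 1, 0, 0, 0, 0); (0, 0, 2, 0, 0, 0, 0))


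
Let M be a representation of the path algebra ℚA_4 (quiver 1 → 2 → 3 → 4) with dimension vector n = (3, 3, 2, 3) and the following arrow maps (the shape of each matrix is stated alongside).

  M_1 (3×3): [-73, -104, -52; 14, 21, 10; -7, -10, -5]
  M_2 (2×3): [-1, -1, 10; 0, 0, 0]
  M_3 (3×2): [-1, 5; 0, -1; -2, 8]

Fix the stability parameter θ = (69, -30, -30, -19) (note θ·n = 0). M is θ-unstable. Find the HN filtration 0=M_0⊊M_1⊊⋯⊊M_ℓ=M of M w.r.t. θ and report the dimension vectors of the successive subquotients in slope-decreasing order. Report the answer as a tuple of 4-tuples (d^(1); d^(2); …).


Barcode: M ≅ I[1,2]^2, I[1,4], I[3,4], I[4,4]. HN layers by μ_θ (4 steps, strictly decreasing):
  μ^(1)=39/2; μ^(2)=-5/2; μ^(3)=-19; μ^(4)=-30

((2, 2, 0, 0); (1, 1, 1, 1); (0, 0, 0, 2); (0, 0, 1, 0))


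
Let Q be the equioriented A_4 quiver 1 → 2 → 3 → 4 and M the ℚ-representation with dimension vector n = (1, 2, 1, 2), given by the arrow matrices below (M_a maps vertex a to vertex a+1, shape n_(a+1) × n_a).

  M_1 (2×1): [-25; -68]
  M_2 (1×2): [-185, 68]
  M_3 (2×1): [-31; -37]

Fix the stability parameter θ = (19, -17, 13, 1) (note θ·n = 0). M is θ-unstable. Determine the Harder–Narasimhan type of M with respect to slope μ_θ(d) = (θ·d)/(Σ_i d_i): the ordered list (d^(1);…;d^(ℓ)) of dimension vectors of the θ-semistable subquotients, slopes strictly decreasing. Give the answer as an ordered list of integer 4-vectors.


Via rank(M_{q-1}∘⋯∘M_p): M ≅ I[1,4], I[2,2], I[4,4].
μ_θ-semistable layers: μ^(1)=7; μ^(2)=1; μ^(3)=-17

((0, 0, 1, 1); (1, 1, 0, 1); (0, 1, 0, 0))


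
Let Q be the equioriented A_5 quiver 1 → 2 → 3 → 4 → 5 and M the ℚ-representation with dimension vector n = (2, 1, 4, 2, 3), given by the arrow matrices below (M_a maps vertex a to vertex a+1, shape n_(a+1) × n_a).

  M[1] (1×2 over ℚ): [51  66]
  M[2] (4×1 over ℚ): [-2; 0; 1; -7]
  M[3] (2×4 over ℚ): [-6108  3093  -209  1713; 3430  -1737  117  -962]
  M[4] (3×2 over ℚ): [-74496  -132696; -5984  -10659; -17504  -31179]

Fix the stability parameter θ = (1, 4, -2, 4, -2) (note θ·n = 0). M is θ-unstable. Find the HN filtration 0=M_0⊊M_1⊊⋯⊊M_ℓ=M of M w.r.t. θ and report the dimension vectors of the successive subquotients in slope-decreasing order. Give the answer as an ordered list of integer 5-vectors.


Barcode: M ≅ I[1,1], I[1,5], I[3,3]^2, I[3,4], I[5,5]^2. HN layers by μ_θ (3 steps, strictly decreasing):
  μ^(1)=4; μ^(2)=1; μ^(3)=-2

((0, 0, 0, 1, 0); (2, 1, 1, 1, 1); (0, 0, 3, 0, 2))


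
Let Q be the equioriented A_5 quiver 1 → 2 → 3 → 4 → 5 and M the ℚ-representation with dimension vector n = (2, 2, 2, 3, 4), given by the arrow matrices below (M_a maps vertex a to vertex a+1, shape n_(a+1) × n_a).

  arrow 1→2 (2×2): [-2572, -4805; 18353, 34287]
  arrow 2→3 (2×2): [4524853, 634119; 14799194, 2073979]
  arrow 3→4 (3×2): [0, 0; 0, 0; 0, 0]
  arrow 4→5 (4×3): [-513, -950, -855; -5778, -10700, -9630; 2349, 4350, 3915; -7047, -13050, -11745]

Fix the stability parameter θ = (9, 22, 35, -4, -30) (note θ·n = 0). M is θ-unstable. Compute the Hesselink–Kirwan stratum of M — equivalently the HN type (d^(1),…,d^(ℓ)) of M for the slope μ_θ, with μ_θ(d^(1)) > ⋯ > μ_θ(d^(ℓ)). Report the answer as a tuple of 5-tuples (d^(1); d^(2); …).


Barcode: M ≅ I[1,3]^2, I[4,4]^2, I[4,5], I[5,5]^3. HN layers by μ_θ (6 steps, strictly decreasing):
  μ^(1)=35; μ^(2)=22; μ^(3)=9; μ^(4)=-4; μ^(5)=-17; μ^(6)=-30

((0, 0, 2, 0, 0); (0, 2, 0, 0, 0); (2, 0, 0, 0, 0); (0, 0, 0, 2, 0); (0, 0, 0, 1, 1); (0, 0, 0, 0, 3))


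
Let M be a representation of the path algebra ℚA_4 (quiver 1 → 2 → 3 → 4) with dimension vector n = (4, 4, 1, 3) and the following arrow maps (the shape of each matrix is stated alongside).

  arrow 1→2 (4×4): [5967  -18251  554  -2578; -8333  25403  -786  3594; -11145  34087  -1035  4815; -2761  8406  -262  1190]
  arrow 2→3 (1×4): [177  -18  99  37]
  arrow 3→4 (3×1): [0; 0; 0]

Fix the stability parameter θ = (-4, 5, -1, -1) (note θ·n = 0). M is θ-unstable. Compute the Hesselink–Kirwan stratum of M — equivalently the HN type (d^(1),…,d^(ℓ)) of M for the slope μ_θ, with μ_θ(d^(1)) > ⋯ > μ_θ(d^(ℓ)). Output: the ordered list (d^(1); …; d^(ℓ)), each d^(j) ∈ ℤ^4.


Barcode: M ≅ I[1,1], I[1,2]^2, I[1,3], I[2,2], I[4,4]^3. HN layers by μ_θ (4 steps, strictly decreasing):
  μ^(1)=5; μ^(2)=2; μ^(3)=-1; μ^(4)=-4

((0, 3, 0, 0); (0, 1, 1, 0); (0, 0, 0, 3); (4, 0, 0, 0))


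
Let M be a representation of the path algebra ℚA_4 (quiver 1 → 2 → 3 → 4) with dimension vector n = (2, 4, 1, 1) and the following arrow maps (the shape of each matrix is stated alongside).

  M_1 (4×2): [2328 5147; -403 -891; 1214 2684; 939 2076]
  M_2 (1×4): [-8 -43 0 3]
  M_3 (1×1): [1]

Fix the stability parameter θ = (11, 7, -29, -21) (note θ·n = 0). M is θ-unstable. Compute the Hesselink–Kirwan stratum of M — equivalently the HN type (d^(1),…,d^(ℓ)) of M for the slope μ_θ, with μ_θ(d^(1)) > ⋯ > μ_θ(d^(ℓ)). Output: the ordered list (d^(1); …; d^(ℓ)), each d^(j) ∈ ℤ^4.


Interval decomposition of M: I[1,2], I[1,4], I[2,2]^2.
HN type (ℓ=3): μ^(1)=9; μ^(2)=7; μ^(3)=-8

((1, 1, 0, 0); (0, 2, 0, 0); (1, 1, 1, 1))


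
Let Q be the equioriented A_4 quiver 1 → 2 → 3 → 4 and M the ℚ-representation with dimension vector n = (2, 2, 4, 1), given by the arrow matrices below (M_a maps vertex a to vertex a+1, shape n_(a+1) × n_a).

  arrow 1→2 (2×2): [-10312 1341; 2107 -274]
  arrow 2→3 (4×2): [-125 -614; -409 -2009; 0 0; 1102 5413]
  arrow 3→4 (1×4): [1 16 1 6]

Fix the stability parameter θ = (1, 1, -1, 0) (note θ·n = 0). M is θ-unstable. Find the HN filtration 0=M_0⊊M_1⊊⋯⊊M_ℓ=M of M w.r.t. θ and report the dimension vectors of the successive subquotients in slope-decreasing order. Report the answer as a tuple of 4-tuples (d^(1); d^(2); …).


Barcode: M ≅ I[1,3], I[1,4], I[3,3]^2. HN layers by μ_θ (3 steps, strictly decreasing):
  μ^(1)=1/3; μ^(2)=1/4; μ^(3)=-1

((1, 1, 1, 0); (1, 1, 1, 1); (0, 0, 2, 0))


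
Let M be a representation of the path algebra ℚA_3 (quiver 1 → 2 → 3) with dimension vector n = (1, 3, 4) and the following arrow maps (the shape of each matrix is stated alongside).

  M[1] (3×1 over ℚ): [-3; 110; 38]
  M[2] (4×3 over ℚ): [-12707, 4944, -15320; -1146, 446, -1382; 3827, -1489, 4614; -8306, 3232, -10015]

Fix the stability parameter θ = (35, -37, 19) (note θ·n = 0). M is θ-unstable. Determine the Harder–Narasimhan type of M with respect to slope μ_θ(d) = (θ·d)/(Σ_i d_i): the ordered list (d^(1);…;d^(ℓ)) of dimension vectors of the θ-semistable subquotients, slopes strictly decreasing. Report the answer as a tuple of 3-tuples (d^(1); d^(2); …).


Barcode: M ≅ I[1,3], I[2,3]^2, I[3,3]. HN layers by μ_θ (3 steps, strictly decreasing):
  μ^(1)=19; μ^(2)=-1; μ^(3)=-37

((0, 0, 4); (1, 1, 0); (0, 2, 0))


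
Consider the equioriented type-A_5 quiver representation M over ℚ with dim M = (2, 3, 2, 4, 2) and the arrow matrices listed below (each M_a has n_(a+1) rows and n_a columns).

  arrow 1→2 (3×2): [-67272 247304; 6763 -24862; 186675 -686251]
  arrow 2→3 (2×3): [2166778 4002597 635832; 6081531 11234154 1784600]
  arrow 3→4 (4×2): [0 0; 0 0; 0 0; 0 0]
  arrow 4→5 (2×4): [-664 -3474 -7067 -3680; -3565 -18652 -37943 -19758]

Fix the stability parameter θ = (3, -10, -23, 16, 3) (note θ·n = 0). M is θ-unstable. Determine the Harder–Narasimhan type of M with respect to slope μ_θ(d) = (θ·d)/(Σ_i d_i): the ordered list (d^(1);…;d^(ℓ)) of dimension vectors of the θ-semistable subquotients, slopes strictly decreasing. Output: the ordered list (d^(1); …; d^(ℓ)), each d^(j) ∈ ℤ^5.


Barcode: M ≅ I[1,2], I[1,3], I[2,3], I[4,4]^2, I[4,5]^2. HN layers by μ_θ (5 steps, strictly decreasing):
  μ^(1)=16; μ^(2)=19/2; μ^(3)=-7/2; μ^(4)=-10; μ^(5)=-33/2

((0, 0, 0, 2, 0); (0, 0, 0, 2, 2); (1, 1, 0, 0, 0); (1, 1, 1, 0, 0); (0, 1, 1, 0, 0))


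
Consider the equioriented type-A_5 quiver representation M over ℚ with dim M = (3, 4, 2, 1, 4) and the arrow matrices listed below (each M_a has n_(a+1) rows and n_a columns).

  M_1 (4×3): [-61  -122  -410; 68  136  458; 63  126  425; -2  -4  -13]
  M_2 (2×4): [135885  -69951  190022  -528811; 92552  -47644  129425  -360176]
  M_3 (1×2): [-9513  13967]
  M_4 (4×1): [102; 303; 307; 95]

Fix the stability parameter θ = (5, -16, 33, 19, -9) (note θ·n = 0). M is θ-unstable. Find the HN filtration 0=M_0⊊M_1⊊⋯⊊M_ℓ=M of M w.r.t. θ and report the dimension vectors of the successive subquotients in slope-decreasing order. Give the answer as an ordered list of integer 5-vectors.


Barcode: M ≅ I[1,1], I[1,2], I[1,5], I[2,2], I[2,3], I[5,5]^3. HN layers by μ_θ (6 steps, strictly decreasing):
  μ^(1)=33; μ^(2)=43/3; μ^(3)=5; μ^(4)=-11/2; μ^(5)=-9; μ^(6)=-16

((0, 0, 1, 0, 0); (0, 0, 1, 1, 1); (1, 0, 0, 0, 0); (2, 2, 0, 0, 0); (0, 0, 0, 0, 3); (0, 2, 0, 0, 0))


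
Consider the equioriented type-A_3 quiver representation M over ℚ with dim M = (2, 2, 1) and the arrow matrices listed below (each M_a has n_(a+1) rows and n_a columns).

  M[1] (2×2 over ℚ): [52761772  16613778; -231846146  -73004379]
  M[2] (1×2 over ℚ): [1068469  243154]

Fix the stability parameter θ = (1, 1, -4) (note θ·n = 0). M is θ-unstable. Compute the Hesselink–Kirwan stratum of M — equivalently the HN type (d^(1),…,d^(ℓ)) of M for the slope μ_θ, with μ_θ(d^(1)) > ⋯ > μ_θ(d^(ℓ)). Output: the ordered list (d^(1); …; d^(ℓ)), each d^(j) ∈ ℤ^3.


Via rank(M_{q-1}∘⋯∘M_p): M ≅ I[1,1], I[1,3], I[2,2].
μ_θ-semistable layers: μ^(1)=1; μ^(2)=-2/3

((1, 1, 0); (1, 1, 1))
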